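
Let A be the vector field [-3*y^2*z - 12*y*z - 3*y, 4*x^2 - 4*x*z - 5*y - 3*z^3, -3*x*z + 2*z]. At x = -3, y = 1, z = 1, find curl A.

(-3, -12, -7)

(∇×A)₁ = ∂A₃/∂y − ∂A₂/∂z = 4*x + 9*z^2
(∇×A)₂ = ∂A₁/∂z − ∂A₃/∂x = -3*y^2 - 12*y + 3*z
(∇×A)₃ = ∂A₂/∂x − ∂A₁/∂y = 8*x + 6*y*z + 8*z + 3
∇×A = (4*x + 9*z^2, -3*y^2 - 12*y + 3*z, 8*x + 6*y*z + 8*z + 3)
At (-3, 1, 1): (-3, -12, -7).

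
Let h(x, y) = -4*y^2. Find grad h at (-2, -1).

(0, 8)

∂h/∂x = 0
∂h/∂y = -8*y
∇h = (0, -8*y)
At (-2, -1): (0, 8).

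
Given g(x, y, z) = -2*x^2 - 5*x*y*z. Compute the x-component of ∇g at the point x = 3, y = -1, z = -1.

(∇g)_1 = ∂g/∂x = -4*x - 5*y*z
At (3, -1, -1): -17.

-17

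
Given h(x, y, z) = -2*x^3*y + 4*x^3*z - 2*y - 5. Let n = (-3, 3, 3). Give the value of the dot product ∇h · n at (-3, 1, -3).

∂h/∂x = -6*x^2*y + 12*x^2*z
∂h/∂y = -2*x^3 - 2
∂h/∂z = 4*x^3
∇h at (-3, 1, -3) = (-378, 52, -108)
∇h · n = (-378)(-3) + (52)(3) + (-108)(3) = 966

966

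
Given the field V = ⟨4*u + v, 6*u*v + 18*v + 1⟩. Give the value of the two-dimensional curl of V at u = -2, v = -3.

-19

∂V₂/∂u = 6*v
∂V₁/∂v = 1
Scalar curl = 6*v - 1
At (-2, -3): -19.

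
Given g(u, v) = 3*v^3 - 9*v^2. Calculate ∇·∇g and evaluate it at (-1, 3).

∂²g/∂u² = 0
∂²g/∂v² = 18*(v - 1)
∇²g = 18*v - 18
At (-1, 3): 36.

36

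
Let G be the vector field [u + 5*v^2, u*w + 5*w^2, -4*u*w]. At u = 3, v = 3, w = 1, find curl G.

(∇×G)₁ = ∂G₃/∂v − ∂G₂/∂w = -u - 10*w
(∇×G)₂ = ∂G₁/∂w − ∂G₃/∂u = 4*w
(∇×G)₃ = ∂G₂/∂u − ∂G₁/∂v = -10*v + w
∇×G = (-u - 10*w, 4*w, -10*v + w)
At (3, 3, 1): (-13, 4, -29).

(-13, 4, -29)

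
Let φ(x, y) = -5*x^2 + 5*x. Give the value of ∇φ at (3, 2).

(-25, 0)

∂φ/∂x = -10*x + 5
∂φ/∂y = 0
∇φ = (-10*x + 5, 0)
At (3, 2): (-25, 0).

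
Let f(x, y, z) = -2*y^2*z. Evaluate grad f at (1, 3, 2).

(0, -24, -18)

∂f/∂x = 0
∂f/∂y = -4*y*z
∂f/∂z = -2*y^2
∇f = (0, -4*y*z, -2*y^2)
At (1, 3, 2): (0, -24, -18).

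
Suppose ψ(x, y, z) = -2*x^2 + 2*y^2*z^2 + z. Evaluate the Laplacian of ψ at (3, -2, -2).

28

∂²ψ/∂x² = -4
∂²ψ/∂y² = 4*z^2
∂²ψ/∂z² = 4*y^2
∇²ψ = 4*y^2 + 4*z^2 - 4
At (3, -2, -2): 28.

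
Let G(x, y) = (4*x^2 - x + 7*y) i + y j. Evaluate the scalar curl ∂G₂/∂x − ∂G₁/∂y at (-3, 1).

-7

∂G₂/∂x = 0
∂G₁/∂y = 7
Scalar curl = -7
At (-3, 1): -7.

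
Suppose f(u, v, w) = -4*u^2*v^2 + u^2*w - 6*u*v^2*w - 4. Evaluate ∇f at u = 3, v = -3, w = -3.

(-72, -108, -153)

∂f/∂u = -8*u*v^2 + 2*u*w - 6*v^2*w
∂f/∂v = -8*u^2*v - 12*u*v*w
∂f/∂w = u^2 - 6*u*v^2
∇f = (-8*u*v^2 + 2*u*w - 6*v^2*w, -8*u^2*v - 12*u*v*w, u^2 - 6*u*v^2)
At (3, -3, -3): (-72, -108, -153).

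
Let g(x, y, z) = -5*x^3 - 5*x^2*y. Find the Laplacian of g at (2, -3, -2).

-30

∂²g/∂x² = -10*(3*x + y)
∂²g/∂y² = 0
∂²g/∂z² = 0
∇²g = -30*x - 10*y
At (2, -3, -2): -30.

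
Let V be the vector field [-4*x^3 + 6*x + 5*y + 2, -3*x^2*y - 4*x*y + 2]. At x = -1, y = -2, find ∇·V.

∂V₁/∂x = -12*x^2 + 6
∂V₂/∂y = -3*x^2 - 4*x
∇·V = -15*x^2 - 4*x + 6
At (-1, -2): -5.

-5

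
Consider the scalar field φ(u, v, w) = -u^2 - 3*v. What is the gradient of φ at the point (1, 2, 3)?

∂φ/∂u = -2*u
∂φ/∂v = -3
∂φ/∂w = 0
∇φ = (-2*u, -3, 0)
At (1, 2, 3): (-2, -3, 0).

(-2, -3, 0)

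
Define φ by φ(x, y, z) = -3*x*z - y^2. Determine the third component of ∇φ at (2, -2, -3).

(∇φ)_3 = ∂φ/∂z = -3*x
At (2, -2, -3): -6.

-6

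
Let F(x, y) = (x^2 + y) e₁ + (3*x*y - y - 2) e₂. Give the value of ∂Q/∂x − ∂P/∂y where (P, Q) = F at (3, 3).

∂F₂/∂x = 3*y
∂F₁/∂y = 1
Scalar curl = 3*y - 1
At (3, 3): 8.

8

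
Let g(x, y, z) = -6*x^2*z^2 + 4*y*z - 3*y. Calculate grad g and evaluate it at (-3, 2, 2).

(144, 5, -208)

∂g/∂x = -12*x*z^2
∂g/∂y = 4*z - 3
∂g/∂z = -12*x^2*z + 4*y
∇g = (-12*x*z^2, 4*z - 3, -12*x^2*z + 4*y)
At (-3, 2, 2): (144, 5, -208).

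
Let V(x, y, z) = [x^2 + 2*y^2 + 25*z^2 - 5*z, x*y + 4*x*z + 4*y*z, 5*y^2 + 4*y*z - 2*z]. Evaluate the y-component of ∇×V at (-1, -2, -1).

(∇×V)_2 = ∂V₁/∂z − ∂V₃/∂x
= 50*z - 5 − (0)
= 50*z - 5
At (-1, -2, -1): -55.

-55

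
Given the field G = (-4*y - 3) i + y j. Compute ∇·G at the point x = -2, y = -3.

∂G₁/∂x = 0
∂G₂/∂y = 1
∇·G = 1
At (-2, -3): 1.

1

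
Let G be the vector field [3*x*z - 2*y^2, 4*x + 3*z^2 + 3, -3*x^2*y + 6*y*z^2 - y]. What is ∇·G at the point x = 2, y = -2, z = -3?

∂G₁/∂x = 3*z
∂G₂/∂y = 0
∂G₃/∂z = 12*y*z
∇·G = 12*y*z + 3*z
At (2, -2, -3): 63.

63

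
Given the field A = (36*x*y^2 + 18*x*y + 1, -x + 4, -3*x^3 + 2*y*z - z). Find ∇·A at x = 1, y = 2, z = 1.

∂A₁/∂x = 36*y^2 + 18*y
∂A₂/∂y = 0
∂A₃/∂z = 2*y - 1
∇·A = 36*y^2 + 20*y - 1
At (1, 2, 1): 183.

183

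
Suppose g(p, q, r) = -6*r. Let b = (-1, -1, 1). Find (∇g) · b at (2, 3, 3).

-6

∂g/∂p = 0
∂g/∂q = 0
∂g/∂r = -6
∇g at (2, 3, 3) = (0, 0, -6)
∇g · b = (0)(-1) + (0)(-1) + (-6)(1) = -6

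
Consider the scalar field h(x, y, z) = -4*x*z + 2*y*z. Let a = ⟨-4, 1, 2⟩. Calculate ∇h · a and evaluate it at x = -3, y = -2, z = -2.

∂h/∂x = -4*z
∂h/∂y = 2*z
∂h/∂z = -4*x + 2*y
∇h at (-3, -2, -2) = (8, -4, 8)
∇h · a = (8)(-4) + (-4)(1) + (8)(2) = -20

-20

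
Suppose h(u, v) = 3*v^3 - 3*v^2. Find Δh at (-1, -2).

∂²h/∂u² = 0
∂²h/∂v² = 6*(3*v - 1)
∇²h = 18*v - 6
At (-1, -2): -42.

-42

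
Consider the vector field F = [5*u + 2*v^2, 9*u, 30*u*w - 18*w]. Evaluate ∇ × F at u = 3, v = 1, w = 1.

(∇×F)₁ = ∂F₃/∂v − ∂F₂/∂w = 0
(∇×F)₂ = ∂F₁/∂w − ∂F₃/∂u = -30*w
(∇×F)₃ = ∂F₂/∂u − ∂F₁/∂v = -4*v + 9
∇×F = (0, -30*w, -4*v + 9)
At (3, 1, 1): (0, -30, 5).

(0, -30, 5)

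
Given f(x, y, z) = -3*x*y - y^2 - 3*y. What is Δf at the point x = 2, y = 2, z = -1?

-2

∂²f/∂x² = 0
∂²f/∂y² = -2
∂²f/∂z² = 0
∇²f = -2
At (2, 2, -1): -2.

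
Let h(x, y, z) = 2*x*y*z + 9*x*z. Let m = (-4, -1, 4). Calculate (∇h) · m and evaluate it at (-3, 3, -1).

∂h/∂x = 2*y*z + 9*z
∂h/∂y = 2*x*z
∂h/∂z = 2*x*y + 9*x
∇h at (-3, 3, -1) = (-15, 6, -45)
∇h · m = (-15)(-4) + (6)(-1) + (-45)(4) = -126

-126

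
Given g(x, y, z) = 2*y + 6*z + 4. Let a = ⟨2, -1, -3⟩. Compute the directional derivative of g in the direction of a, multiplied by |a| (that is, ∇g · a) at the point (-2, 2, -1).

-20

∂g/∂x = 0
∂g/∂y = 2
∂g/∂z = 6
∇g at (-2, 2, -1) = (0, 2, 6)
∇g · a = (0)(2) + (2)(-1) + (6)(-3) = -20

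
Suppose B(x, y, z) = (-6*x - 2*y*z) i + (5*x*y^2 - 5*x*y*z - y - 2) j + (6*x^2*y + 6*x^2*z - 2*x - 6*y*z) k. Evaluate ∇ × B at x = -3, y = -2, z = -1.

(90, -102, 8)

(∇×B)₁ = ∂B₃/∂y − ∂B₂/∂z = 6*x^2 + 5*x*y - 6*z
(∇×B)₂ = ∂B₁/∂z − ∂B₃/∂x = -12*x*y - 12*x*z - 2*y + 2
(∇×B)₃ = ∂B₂/∂x − ∂B₁/∂y = 5*y^2 - 5*y*z + 2*z
∇×B = (6*x^2 + 5*x*y - 6*z, -12*x*y - 12*x*z - 2*y + 2, 5*y^2 - 5*y*z + 2*z)
At (-3, -2, -1): (90, -102, 8).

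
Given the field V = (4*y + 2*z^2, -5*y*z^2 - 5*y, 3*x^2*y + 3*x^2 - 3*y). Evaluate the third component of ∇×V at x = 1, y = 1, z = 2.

(∇×V)_3 = ∂V₂/∂x − ∂V₁/∂y
= 0 − (4)
= -4
At (1, 1, 2): -4.

-4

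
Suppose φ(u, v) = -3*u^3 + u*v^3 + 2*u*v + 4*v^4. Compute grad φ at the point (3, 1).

(-78, 31)

∂φ/∂u = -9*u^2 + v^3 + 2*v
∂φ/∂v = 3*u*v^2 + 2*u + 16*v^3
∇φ = (-9*u^2 + v^3 + 2*v, 3*u*v^2 + 2*u + 16*v^3)
At (3, 1): (-78, 31).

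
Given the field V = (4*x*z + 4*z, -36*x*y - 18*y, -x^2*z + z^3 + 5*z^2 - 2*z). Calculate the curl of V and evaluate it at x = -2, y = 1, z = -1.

(∇×V)₁ = ∂V₃/∂y − ∂V₂/∂z = 0
(∇×V)₂ = ∂V₁/∂z − ∂V₃/∂x = 2*x*z + 4*x + 4
(∇×V)₃ = ∂V₂/∂x − ∂V₁/∂y = -36*y
∇×V = (0, 2*x*z + 4*x + 4, -36*y)
At (-2, 1, -1): (0, 0, -36).

(0, 0, -36)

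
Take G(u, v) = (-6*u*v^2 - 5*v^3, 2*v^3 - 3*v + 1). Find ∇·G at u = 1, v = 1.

∂G₁/∂u = -6*v^2
∂G₂/∂v = 6*v^2 - 3
∇·G = -3
At (1, 1): -3.

-3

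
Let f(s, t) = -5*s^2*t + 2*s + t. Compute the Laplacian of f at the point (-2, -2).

∂²f/∂s² = -10*t
∂²f/∂t² = 0
∇²f = -10*t
At (-2, -2): 20.

20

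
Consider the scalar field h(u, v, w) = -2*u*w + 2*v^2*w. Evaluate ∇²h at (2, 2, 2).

8

∂²h/∂u² = 0
∂²h/∂v² = 4*w
∂²h/∂w² = 0
∇²h = 4*w
At (2, 2, 2): 8.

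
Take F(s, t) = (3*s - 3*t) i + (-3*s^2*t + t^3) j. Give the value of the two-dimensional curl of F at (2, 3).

∂F₂/∂s = -6*s*t
∂F₁/∂t = -3
Scalar curl = -6*s*t + 3
At (2, 3): -33.

-33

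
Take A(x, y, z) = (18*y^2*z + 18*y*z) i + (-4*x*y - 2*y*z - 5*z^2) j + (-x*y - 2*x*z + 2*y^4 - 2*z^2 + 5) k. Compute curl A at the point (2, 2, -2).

(∇×A)₁ = ∂A₃/∂y − ∂A₂/∂z = -x + 8*y^3 + 2*y + 10*z
(∇×A)₂ = ∂A₁/∂z − ∂A₃/∂x = 18*y^2 + 19*y + 2*z
(∇×A)₃ = ∂A₂/∂x − ∂A₁/∂y = -36*y*z - 4*y - 18*z
∇×A = (-x + 8*y^3 + 2*y + 10*z, 18*y^2 + 19*y + 2*z, -36*y*z - 4*y - 18*z)
At (2, 2, -2): (46, 106, 172).

(46, 106, 172)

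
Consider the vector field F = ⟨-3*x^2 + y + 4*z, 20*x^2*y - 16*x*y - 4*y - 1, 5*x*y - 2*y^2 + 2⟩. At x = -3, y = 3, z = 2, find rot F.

(-27, -11, -409)

(∇×F)₁ = ∂F₃/∂y − ∂F₂/∂z = 5*x - 4*y
(∇×F)₂ = ∂F₁/∂z − ∂F₃/∂x = -5*y + 4
(∇×F)₃ = ∂F₂/∂x − ∂F₁/∂y = 40*x*y - 16*y - 1
∇×F = (5*x - 4*y, -5*y + 4, 40*x*y - 16*y - 1)
At (-3, 3, 2): (-27, -11, -409).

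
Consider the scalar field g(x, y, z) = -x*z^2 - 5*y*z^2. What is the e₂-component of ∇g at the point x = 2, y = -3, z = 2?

(∇g)_2 = ∂g/∂y = -5*z^2
At (2, -3, 2): -20.

-20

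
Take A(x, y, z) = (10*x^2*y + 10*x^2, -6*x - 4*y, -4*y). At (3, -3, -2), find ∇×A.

(∇×A)₁ = ∂A₃/∂y − ∂A₂/∂z = -4
(∇×A)₂ = ∂A₁/∂z − ∂A₃/∂x = 0
(∇×A)₃ = ∂A₂/∂x − ∂A₁/∂y = -10*x^2 - 6
∇×A = (-4, 0, -10*x^2 - 6)
At (3, -3, -2): (-4, 0, -96).

(-4, 0, -96)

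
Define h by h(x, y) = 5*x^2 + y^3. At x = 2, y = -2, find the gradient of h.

∂h/∂x = 10*x
∂h/∂y = 3*y^2
∇h = (10*x, 3*y^2)
At (2, -2): (20, 12).

(20, 12)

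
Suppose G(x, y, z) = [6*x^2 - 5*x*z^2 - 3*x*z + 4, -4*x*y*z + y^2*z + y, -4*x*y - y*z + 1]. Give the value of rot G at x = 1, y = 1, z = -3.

(2, 31, 12)

(∇×G)₁ = ∂G₃/∂y − ∂G₂/∂z = 4*x*y - 4*x - y^2 - z
(∇×G)₂ = ∂G₁/∂z − ∂G₃/∂x = -10*x*z - 3*x + 4*y
(∇×G)₃ = ∂G₂/∂x − ∂G₁/∂y = -4*y*z
∇×G = (4*x*y - 4*x - y^2 - z, -10*x*z - 3*x + 4*y, -4*y*z)
At (1, 1, -3): (2, 31, 12).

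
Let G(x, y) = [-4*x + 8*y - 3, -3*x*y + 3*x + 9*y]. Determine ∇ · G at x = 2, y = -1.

∂G₁/∂x = -4
∂G₂/∂y = -3*x + 9
∇·G = -3*x + 5
At (2, -1): -1.

-1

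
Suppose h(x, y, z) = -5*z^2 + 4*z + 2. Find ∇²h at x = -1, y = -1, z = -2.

∂²h/∂x² = 0
∂²h/∂y² = 0
∂²h/∂z² = -10
∇²h = -10
At (-1, -1, -2): -10.

-10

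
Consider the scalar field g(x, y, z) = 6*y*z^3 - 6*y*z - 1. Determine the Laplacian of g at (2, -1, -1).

36

∂²g/∂x² = 0
∂²g/∂y² = 0
∂²g/∂z² = 36*y*z
∇²g = 36*y*z
At (2, -1, -1): 36.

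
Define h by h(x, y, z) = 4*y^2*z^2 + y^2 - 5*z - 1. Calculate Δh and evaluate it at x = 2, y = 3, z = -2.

106

∂²h/∂x² = 0
∂²h/∂y² = 2*(4*z^2 + 1)
∂²h/∂z² = 8*y^2
∇²h = 8*y^2 + 8*z^2 + 2
At (2, 3, -2): 106.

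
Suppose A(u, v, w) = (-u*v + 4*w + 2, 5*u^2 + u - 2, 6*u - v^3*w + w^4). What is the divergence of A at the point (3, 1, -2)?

-34

∂A₁/∂u = -v
∂A₂/∂v = 0
∂A₃/∂w = -v^3 + 4*w^3
∇·A = -v^3 - v + 4*w^3
At (3, 1, -2): -34.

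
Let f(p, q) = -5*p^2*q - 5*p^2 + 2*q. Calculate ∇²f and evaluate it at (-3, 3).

-40

∂²f/∂p² = -10*(q + 1)
∂²f/∂q² = 0
∇²f = -10*q - 10
At (-3, 3): -40.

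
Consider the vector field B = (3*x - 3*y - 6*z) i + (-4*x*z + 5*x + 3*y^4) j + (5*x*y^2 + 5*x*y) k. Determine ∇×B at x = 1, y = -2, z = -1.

(-11, -16, 12)

(∇×B)₁ = ∂B₃/∂y − ∂B₂/∂z = 10*x*y + 9*x
(∇×B)₂ = ∂B₁/∂z − ∂B₃/∂x = -5*y^2 - 5*y - 6
(∇×B)₃ = ∂B₂/∂x − ∂B₁/∂y = -4*z + 8
∇×B = (10*x*y + 9*x, -5*y^2 - 5*y - 6, -4*z + 8)
At (1, -2, -1): (-11, -16, 12).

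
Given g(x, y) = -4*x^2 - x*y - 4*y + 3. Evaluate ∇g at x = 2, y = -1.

∂g/∂x = -8*x - y
∂g/∂y = -x - 4
∇g = (-8*x - y, -x - 4)
At (2, -1): (-15, -6).

(-15, -6)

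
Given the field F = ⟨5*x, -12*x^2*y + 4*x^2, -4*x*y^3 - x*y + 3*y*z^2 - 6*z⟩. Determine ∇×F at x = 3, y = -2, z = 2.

(-135, -34, 168)

(∇×F)₁ = ∂F₃/∂y − ∂F₂/∂z = -12*x*y^2 - x + 3*z^2
(∇×F)₂ = ∂F₁/∂z − ∂F₃/∂x = 4*y^3 + y
(∇×F)₃ = ∂F₂/∂x − ∂F₁/∂y = -24*x*y + 8*x
∇×F = (-12*x*y^2 - x + 3*z^2, 4*y^3 + y, -24*x*y + 8*x)
At (3, -2, 2): (-135, -34, 168).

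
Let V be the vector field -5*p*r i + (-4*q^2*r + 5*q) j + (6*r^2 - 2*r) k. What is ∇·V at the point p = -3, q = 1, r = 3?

∂V₁/∂p = -5*r
∂V₂/∂q = -8*q*r + 5
∂V₃/∂r = 12*r - 2
∇·V = -8*q*r + 7*r + 3
At (-3, 1, 3): 0.

0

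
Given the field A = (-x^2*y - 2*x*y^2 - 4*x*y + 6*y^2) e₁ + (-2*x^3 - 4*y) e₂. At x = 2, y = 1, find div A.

∂A₁/∂x = -2*x*y - 2*y^2 - 4*y
∂A₂/∂y = -4
∇·A = -2*x*y - 2*y^2 - 4*y - 4
At (2, 1): -14.

-14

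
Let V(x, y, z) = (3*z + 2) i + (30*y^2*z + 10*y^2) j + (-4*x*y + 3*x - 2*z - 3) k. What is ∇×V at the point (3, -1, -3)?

(∇×V)₁ = ∂V₃/∂y − ∂V₂/∂z = -4*x - 30*y^2
(∇×V)₂ = ∂V₁/∂z − ∂V₃/∂x = 4*y
(∇×V)₃ = ∂V₂/∂x − ∂V₁/∂y = 0
∇×V = (-4*x - 30*y^2, 4*y, 0)
At (3, -1, -3): (-42, -4, 0).

(-42, -4, 0)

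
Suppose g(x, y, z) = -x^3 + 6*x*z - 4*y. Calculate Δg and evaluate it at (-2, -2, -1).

12

∂²g/∂x² = -6*x
∂²g/∂y² = 0
∂²g/∂z² = 0
∇²g = -6*x
At (-2, -2, -1): 12.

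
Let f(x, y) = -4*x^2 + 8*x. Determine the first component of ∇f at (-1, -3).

16

(∇f)_1 = ∂f/∂x = -8*x + 8
At (-1, -3): 16.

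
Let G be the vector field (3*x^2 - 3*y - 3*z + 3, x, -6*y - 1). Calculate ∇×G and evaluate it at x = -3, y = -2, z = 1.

(-6, -3, 4)

(∇×G)₁ = ∂G₃/∂y − ∂G₂/∂z = -6
(∇×G)₂ = ∂G₁/∂z − ∂G₃/∂x = -3
(∇×G)₃ = ∂G₂/∂x − ∂G₁/∂y = 4
∇×G = (-6, -3, 4)
At (-3, -2, 1): (-6, -3, 4).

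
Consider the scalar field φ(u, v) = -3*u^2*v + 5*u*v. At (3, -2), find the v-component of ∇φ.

-12

(∇φ)_2 = ∂φ/∂v = -3*u^2 + 5*u
At (3, -2): -12.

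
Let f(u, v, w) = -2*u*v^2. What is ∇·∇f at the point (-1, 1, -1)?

∂²f/∂u² = 0
∂²f/∂v² = -4*u
∂²f/∂w² = 0
∇²f = -4*u
At (-1, 1, -1): 4.

4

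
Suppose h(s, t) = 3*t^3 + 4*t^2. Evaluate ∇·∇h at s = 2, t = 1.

∂²h/∂s² = 0
∂²h/∂t² = 2*(9*t + 4)
∇²h = 18*t + 8
At (2, 1): 26.

26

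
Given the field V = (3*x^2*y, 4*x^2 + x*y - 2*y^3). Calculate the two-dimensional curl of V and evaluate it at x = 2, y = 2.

6

∂V₂/∂x = 8*x + y
∂V₁/∂y = 3*x^2
Scalar curl = -3*x^2 + 8*x + y
At (2, 2): 6.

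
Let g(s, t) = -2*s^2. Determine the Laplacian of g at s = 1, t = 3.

∂²g/∂s² = -4
∂²g/∂t² = 0
∇²g = -4
At (1, 3): -4.

-4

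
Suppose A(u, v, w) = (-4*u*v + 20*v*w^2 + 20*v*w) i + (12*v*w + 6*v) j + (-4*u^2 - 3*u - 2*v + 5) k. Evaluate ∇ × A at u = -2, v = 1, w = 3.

(∇×A)₁ = ∂A₃/∂v − ∂A₂/∂w = -12*v - 2
(∇×A)₂ = ∂A₁/∂w − ∂A₃/∂u = 8*u + 40*v*w + 20*v + 3
(∇×A)₃ = ∂A₂/∂u − ∂A₁/∂v = 4*u - 20*w^2 - 20*w
∇×A = (-12*v - 2, 8*u + 40*v*w + 20*v + 3, 4*u - 20*w^2 - 20*w)
At (-2, 1, 3): (-14, 127, -248).

(-14, 127, -248)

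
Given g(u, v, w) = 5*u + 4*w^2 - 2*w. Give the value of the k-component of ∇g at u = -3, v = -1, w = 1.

(∇g)_3 = ∂g/∂w = 8*w - 2
At (-3, -1, 1): 6.

6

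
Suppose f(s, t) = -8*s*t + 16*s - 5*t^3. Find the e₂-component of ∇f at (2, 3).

-151

(∇f)_2 = ∂f/∂t = -8*s - 15*t^2
At (2, 3): -151.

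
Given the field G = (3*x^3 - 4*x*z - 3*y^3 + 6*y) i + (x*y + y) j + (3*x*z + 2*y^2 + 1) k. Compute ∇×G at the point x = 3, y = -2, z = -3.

(∇×G)₁ = ∂G₃/∂y − ∂G₂/∂z = 4*y
(∇×G)₂ = ∂G₁/∂z − ∂G₃/∂x = -4*x - 3*z
(∇×G)₃ = ∂G₂/∂x − ∂G₁/∂y = 9*y^2 + y - 6
∇×G = (4*y, -4*x - 3*z, 9*y^2 + y - 6)
At (3, -2, -3): (-8, -3, 28).

(-8, -3, 28)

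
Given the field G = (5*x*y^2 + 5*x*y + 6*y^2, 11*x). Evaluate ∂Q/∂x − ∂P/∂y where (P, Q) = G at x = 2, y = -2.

∂G₂/∂x = 11
∂G₁/∂y = 10*x*y + 5*x + 12*y
Scalar curl = -10*x*y - 5*x - 12*y + 11
At (2, -2): 65.

65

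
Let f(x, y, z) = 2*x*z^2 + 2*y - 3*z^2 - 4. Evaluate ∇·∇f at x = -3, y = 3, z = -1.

-18

∂²f/∂x² = 0
∂²f/∂y² = 0
∂²f/∂z² = 2*(2*x - 3)
∇²f = 4*x - 6
At (-3, 3, -1): -18.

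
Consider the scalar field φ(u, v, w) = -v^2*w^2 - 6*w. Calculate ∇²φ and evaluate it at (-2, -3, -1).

-20

∂²φ/∂u² = 0
∂²φ/∂v² = -2*w^2
∂²φ/∂w² = -2*v^2
∇²φ = -2*v^2 - 2*w^2
At (-2, -3, -1): -20.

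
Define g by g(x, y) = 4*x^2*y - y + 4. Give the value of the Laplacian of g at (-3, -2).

∂²g/∂x² = 8*y
∂²g/∂y² = 0
∇²g = 8*y
At (-3, -2): -16.

-16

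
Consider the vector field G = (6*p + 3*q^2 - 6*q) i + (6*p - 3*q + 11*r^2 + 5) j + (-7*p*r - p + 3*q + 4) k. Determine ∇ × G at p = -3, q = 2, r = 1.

(∇×G)₁ = ∂G₃/∂q − ∂G₂/∂r = -22*r + 3
(∇×G)₂ = ∂G₁/∂r − ∂G₃/∂p = 7*r + 1
(∇×G)₃ = ∂G₂/∂p − ∂G₁/∂q = -6*q + 12
∇×G = (-22*r + 3, 7*r + 1, -6*q + 12)
At (-3, 2, 1): (-19, 8, 0).

(-19, 8, 0)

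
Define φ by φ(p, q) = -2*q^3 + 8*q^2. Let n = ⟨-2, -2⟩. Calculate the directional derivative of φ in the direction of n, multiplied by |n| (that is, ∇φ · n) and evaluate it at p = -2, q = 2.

∂φ/∂p = 0
∂φ/∂q = -6*q^2 + 16*q
∇φ at (-2, 2) = (0, 8)
∇φ · n = (0)(-2) + (8)(-2) = -16

-16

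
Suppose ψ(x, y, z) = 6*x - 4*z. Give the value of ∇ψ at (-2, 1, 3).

(6, 0, -4)

∂ψ/∂x = 6
∂ψ/∂y = 0
∂ψ/∂z = -4
∇ψ = (6, 0, -4)
At (-2, 1, 3): (6, 0, -4).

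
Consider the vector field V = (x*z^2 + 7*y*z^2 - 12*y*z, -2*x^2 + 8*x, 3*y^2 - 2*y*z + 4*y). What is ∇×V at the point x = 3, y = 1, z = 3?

(∇×V)₁ = ∂V₃/∂y − ∂V₂/∂z = 6*y - 2*z + 4
(∇×V)₂ = ∂V₁/∂z − ∂V₃/∂x = 2*x*z + 14*y*z - 12*y
(∇×V)₃ = ∂V₂/∂x − ∂V₁/∂y = -4*x - 7*z^2 + 12*z + 8
∇×V = (6*y - 2*z + 4, 2*x*z + 14*y*z - 12*y, -4*x - 7*z^2 + 12*z + 8)
At (3, 1, 3): (4, 48, -31).

(4, 48, -31)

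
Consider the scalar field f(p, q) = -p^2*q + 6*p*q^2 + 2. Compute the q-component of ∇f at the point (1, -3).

-37

(∇f)_2 = ∂f/∂q = -p^2 + 12*p*q
At (1, -3): -37.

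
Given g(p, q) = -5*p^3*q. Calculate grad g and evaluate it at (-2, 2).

(-120, 40)

∂g/∂p = -15*p^2*q
∂g/∂q = -5*p^3
∇g = (-15*p^2*q, -5*p^3)
At (-2, 2): (-120, 40).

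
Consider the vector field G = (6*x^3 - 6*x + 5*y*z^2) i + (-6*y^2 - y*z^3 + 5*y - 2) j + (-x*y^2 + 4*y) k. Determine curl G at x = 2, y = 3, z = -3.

(∇×G)₁ = ∂G₃/∂y − ∂G₂/∂z = -2*x*y + 3*y*z^2 + 4
(∇×G)₂ = ∂G₁/∂z − ∂G₃/∂x = y^2 + 10*y*z
(∇×G)₃ = ∂G₂/∂x − ∂G₁/∂y = -5*z^2
∇×G = (-2*x*y + 3*y*z^2 + 4, y^2 + 10*y*z, -5*z^2)
At (2, 3, -3): (73, -81, -45).

(73, -81, -45)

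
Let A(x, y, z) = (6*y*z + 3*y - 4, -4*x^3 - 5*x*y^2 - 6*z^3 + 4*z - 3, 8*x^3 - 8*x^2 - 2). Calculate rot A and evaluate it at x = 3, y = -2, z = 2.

(68, -180, -143)

(∇×A)₁ = ∂A₃/∂y − ∂A₂/∂z = 18*z^2 - 4
(∇×A)₂ = ∂A₁/∂z − ∂A₃/∂x = -24*x^2 + 16*x + 6*y
(∇×A)₃ = ∂A₂/∂x − ∂A₁/∂y = -12*x^2 - 5*y^2 - 6*z - 3
∇×A = (18*z^2 - 4, -24*x^2 + 16*x + 6*y, -12*x^2 - 5*y^2 - 6*z - 3)
At (3, -2, 2): (68, -180, -143).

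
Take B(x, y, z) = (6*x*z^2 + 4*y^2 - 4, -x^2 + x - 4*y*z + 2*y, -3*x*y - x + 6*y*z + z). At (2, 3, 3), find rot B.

(∇×B)₁ = ∂B₃/∂y − ∂B₂/∂z = -3*x + 4*y + 6*z
(∇×B)₂ = ∂B₁/∂z − ∂B₃/∂x = 12*x*z + 3*y + 1
(∇×B)₃ = ∂B₂/∂x − ∂B₁/∂y = -2*x - 8*y + 1
∇×B = (-3*x + 4*y + 6*z, 12*x*z + 3*y + 1, -2*x - 8*y + 1)
At (2, 3, 3): (24, 82, -27).

(24, 82, -27)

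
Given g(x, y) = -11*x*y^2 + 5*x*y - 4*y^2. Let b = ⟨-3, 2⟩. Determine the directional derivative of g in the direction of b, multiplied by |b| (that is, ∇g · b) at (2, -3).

674

∂g/∂x = -11*y^2 + 5*y
∂g/∂y = -22*x*y + 5*x - 8*y
∇g at (2, -3) = (-114, 166)
∇g · b = (-114)(-3) + (166)(2) = 674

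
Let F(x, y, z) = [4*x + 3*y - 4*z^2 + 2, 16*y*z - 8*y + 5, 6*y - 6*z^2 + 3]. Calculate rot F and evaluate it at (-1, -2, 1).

(∇×F)₁ = ∂F₃/∂y − ∂F₂/∂z = -16*y + 6
(∇×F)₂ = ∂F₁/∂z − ∂F₃/∂x = -8*z
(∇×F)₃ = ∂F₂/∂x − ∂F₁/∂y = -3
∇×F = (-16*y + 6, -8*z, -3)
At (-1, -2, 1): (38, -8, -3).

(38, -8, -3)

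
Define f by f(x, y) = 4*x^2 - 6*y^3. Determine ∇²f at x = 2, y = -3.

∂²f/∂x² = 8
∂²f/∂y² = -36*y
∇²f = -36*y + 8
At (2, -3): 116.

116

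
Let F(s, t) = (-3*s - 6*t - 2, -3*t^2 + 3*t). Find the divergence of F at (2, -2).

∂F₁/∂s = -3
∂F₂/∂t = -6*t + 3
∇·F = -6*t
At (2, -2): 12.

12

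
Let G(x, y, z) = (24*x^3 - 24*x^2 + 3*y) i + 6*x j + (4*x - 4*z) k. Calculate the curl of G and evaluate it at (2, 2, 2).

(0, -4, 3)

(∇×G)₁ = ∂G₃/∂y − ∂G₂/∂z = 0
(∇×G)₂ = ∂G₁/∂z − ∂G₃/∂x = -4
(∇×G)₃ = ∂G₂/∂x − ∂G₁/∂y = 3
∇×G = (0, -4, 3)
At (2, 2, 2): (0, -4, 3).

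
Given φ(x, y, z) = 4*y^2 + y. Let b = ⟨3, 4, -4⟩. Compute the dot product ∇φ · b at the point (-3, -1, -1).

-28

∂φ/∂x = 0
∂φ/∂y = 8*y + 1
∂φ/∂z = 0
∇φ at (-3, -1, -1) = (0, -7, 0)
∇φ · b = (0)(3) + (-7)(4) + (0)(-4) = -28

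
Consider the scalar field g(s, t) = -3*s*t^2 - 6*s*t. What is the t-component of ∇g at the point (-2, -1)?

0

(∇g)_2 = ∂g/∂t = -6*s*t - 6*s
At (-2, -1): 0.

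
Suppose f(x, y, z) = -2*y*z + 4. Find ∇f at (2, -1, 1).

(0, -2, 2)

∂f/∂x = 0
∂f/∂y = -2*z
∂f/∂z = -2*y
∇f = (0, -2*z, -2*y)
At (2, -1, 1): (0, -2, 2).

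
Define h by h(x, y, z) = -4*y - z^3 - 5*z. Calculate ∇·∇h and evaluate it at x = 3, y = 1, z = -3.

∂²h/∂x² = 0
∂²h/∂y² = 0
∂²h/∂z² = -6*z
∇²h = -6*z
At (3, 1, -3): 18.

18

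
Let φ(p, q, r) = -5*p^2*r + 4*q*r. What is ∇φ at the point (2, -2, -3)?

(60, -12, -28)

∂φ/∂p = -10*p*r
∂φ/∂q = 4*r
∂φ/∂r = -5*p^2 + 4*q
∇φ = (-10*p*r, 4*r, -5*p^2 + 4*q)
At (2, -2, -3): (60, -12, -28).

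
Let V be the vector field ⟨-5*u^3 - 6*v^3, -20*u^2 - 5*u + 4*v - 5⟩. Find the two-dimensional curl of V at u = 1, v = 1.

-27

∂V₂/∂u = -40*u - 5
∂V₁/∂v = -18*v^2
Scalar curl = -40*u + 18*v^2 - 5
At (1, 1): -27.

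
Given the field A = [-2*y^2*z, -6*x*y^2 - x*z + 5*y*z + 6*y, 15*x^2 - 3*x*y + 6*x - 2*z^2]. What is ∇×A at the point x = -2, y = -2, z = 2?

(14, 40, -42)

(∇×A)₁ = ∂A₃/∂y − ∂A₂/∂z = -2*x - 5*y
(∇×A)₂ = ∂A₁/∂z − ∂A₃/∂x = -30*x - 2*y^2 + 3*y - 6
(∇×A)₃ = ∂A₂/∂x − ∂A₁/∂y = -6*y^2 + 4*y*z - z
∇×A = (-2*x - 5*y, -30*x - 2*y^2 + 3*y - 6, -6*y^2 + 4*y*z - z)
At (-2, -2, 2): (14, 40, -42).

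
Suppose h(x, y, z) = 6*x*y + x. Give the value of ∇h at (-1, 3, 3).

(19, -6, 0)

∂h/∂x = 6*y + 1
∂h/∂y = 6*x
∂h/∂z = 0
∇h = (6*y + 1, 6*x, 0)
At (-1, 3, 3): (19, -6, 0).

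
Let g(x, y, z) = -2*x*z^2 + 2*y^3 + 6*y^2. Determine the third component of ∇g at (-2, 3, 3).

(∇g)_3 = ∂g/∂z = -4*x*z
At (-2, 3, 3): 24.

24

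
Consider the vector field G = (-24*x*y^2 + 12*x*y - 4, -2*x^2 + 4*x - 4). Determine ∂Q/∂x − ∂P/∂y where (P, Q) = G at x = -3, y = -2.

∂G₂/∂x = -4*x + 4
∂G₁/∂y = -48*x*y + 12*x
Scalar curl = 48*x*y - 16*x + 4
At (-3, -2): 340.

340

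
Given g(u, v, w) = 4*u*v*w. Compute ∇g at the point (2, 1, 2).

(8, 16, 8)

∂g/∂u = 4*v*w
∂g/∂v = 4*u*w
∂g/∂w = 4*u*v
∇g = (4*v*w, 4*u*w, 4*u*v)
At (2, 1, 2): (8, 16, 8).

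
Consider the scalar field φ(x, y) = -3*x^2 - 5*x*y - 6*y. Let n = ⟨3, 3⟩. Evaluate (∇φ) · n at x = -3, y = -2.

111

∂φ/∂x = -6*x - 5*y
∂φ/∂y = -5*x - 6
∇φ at (-3, -2) = (28, 9)
∇φ · n = (28)(3) + (9)(3) = 111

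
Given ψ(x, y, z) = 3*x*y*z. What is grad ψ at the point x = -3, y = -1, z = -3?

∂ψ/∂x = 3*y*z
∂ψ/∂y = 3*x*z
∂ψ/∂z = 3*x*y
∇ψ = (3*y*z, 3*x*z, 3*x*y)
At (-3, -1, -3): (9, 27, 9).

(9, 27, 9)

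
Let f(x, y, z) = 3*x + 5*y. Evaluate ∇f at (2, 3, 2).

(3, 5, 0)

∂f/∂x = 3
∂f/∂y = 5
∂f/∂z = 0
∇f = (3, 5, 0)
At (2, 3, 2): (3, 5, 0).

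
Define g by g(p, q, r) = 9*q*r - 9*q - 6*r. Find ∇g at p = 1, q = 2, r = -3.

(0, -36, 12)

∂g/∂p = 0
∂g/∂q = 9*r - 9
∂g/∂r = 9*q - 6
∇g = (0, 9*r - 9, 9*q - 6)
At (1, 2, -3): (0, -36, 12).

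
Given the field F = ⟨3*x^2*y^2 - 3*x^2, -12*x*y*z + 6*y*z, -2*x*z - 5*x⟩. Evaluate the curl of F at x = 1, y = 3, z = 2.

(∇×F)₁ = ∂F₃/∂y − ∂F₂/∂z = 12*x*y - 6*y
(∇×F)₂ = ∂F₁/∂z − ∂F₃/∂x = 2*z + 5
(∇×F)₃ = ∂F₂/∂x − ∂F₁/∂y = -6*x^2*y - 12*y*z
∇×F = (12*x*y - 6*y, 2*z + 5, -6*x^2*y - 12*y*z)
At (1, 3, 2): (18, 9, -90).

(18, 9, -90)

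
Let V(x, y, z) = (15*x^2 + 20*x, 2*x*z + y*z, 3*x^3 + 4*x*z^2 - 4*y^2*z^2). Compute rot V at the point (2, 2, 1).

(∇×V)₁ = ∂V₃/∂y − ∂V₂/∂z = -2*x - 8*y*z^2 - y
(∇×V)₂ = ∂V₁/∂z − ∂V₃/∂x = -9*x^2 - 4*z^2
(∇×V)₃ = ∂V₂/∂x − ∂V₁/∂y = 2*z
∇×V = (-2*x - 8*y*z^2 - y, -9*x^2 - 4*z^2, 2*z)
At (2, 2, 1): (-22, -40, 2).

(-22, -40, 2)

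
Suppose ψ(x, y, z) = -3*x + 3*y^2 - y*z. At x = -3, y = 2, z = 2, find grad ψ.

(-3, 10, -2)

∂ψ/∂x = -3
∂ψ/∂y = 6*y - z
∂ψ/∂z = -y
∇ψ = (-3, 6*y - z, -y)
At (-3, 2, 2): (-3, 10, -2).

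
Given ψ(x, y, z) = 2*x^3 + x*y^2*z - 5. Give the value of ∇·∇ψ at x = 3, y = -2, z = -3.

∂²ψ/∂x² = 12*x
∂²ψ/∂y² = 2*x*z
∂²ψ/∂z² = 0
∇²ψ = 2*x*z + 12*x
At (3, -2, -3): 18.

18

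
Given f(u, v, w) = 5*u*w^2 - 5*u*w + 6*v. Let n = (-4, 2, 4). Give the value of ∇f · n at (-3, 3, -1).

152

∂f/∂u = 5*w^2 - 5*w
∂f/∂v = 6
∂f/∂w = 10*u*w - 5*u
∇f at (-3, 3, -1) = (10, 6, 45)
∇f · n = (10)(-4) + (6)(2) + (45)(4) = 152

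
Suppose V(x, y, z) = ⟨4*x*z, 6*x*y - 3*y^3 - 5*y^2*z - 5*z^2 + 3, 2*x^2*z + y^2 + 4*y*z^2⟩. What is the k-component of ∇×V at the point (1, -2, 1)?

(∇×V)_3 = ∂V₂/∂x − ∂V₁/∂y
= 6*y − (0)
= 6*y
At (1, -2, 1): -12.

-12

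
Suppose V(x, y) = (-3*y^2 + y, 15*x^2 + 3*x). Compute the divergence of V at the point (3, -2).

∂V₁/∂x = 0
∂V₂/∂y = 0
∇·V = 0
At (3, -2): 0.

0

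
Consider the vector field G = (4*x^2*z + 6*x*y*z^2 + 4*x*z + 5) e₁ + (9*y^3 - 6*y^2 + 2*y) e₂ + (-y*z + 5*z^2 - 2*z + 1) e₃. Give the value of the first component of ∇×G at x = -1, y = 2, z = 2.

-2

(∇×G)_1 = ∂G₃/∂y − ∂G₂/∂z
= -z − (0)
= -z
At (-1, 2, 2): -2.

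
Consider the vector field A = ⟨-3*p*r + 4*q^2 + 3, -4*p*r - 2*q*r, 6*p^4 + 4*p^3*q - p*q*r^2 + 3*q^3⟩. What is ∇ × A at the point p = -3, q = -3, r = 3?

(-18, 954, 12)

(∇×A)₁ = ∂A₃/∂q − ∂A₂/∂r = 4*p^3 - p*r^2 + 4*p + 9*q^2 + 2*q
(∇×A)₂ = ∂A₁/∂r − ∂A₃/∂p = -24*p^3 - 12*p^2*q - 3*p + q*r^2
(∇×A)₃ = ∂A₂/∂p − ∂A₁/∂q = -8*q - 4*r
∇×A = (4*p^3 - p*r^2 + 4*p + 9*q^2 + 2*q, -24*p^3 - 12*p^2*q - 3*p + q*r^2, -8*q - 4*r)
At (-3, -3, 3): (-18, 954, 12).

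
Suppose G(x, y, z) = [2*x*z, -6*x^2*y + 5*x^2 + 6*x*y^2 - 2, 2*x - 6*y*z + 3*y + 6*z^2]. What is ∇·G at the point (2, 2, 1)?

26

∂G₁/∂x = 2*z
∂G₂/∂y = -6*x^2 + 12*x*y
∂G₃/∂z = -6*y + 12*z
∇·G = -6*x^2 + 12*x*y - 6*y + 14*z
At (2, 2, 1): 26.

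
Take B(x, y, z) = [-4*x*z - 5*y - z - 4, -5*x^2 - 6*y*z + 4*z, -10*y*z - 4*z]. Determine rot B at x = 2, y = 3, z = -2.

(34, -9, -15)

(∇×B)₁ = ∂B₃/∂y − ∂B₂/∂z = 6*y - 10*z - 4
(∇×B)₂ = ∂B₁/∂z − ∂B₃/∂x = -4*x - 1
(∇×B)₃ = ∂B₂/∂x − ∂B₁/∂y = -10*x + 5
∇×B = (6*y - 10*z - 4, -4*x - 1, -10*x + 5)
At (2, 3, -2): (34, -9, -15).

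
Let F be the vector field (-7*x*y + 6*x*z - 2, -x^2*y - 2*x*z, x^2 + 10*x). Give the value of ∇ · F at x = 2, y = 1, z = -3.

-29

∂F₁/∂x = -7*y + 6*z
∂F₂/∂y = -x^2
∂F₃/∂z = 0
∇·F = -x^2 - 7*y + 6*z
At (2, 1, -3): -29.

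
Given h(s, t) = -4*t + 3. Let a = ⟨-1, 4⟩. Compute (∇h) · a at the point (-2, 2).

-16

∂h/∂s = 0
∂h/∂t = -4
∇h at (-2, 2) = (0, -4)
∇h · a = (0)(-1) + (-4)(4) = -16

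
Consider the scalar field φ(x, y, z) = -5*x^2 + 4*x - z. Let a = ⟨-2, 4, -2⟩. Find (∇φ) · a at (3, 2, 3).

∂φ/∂x = -10*x + 4
∂φ/∂y = 0
∂φ/∂z = -1
∇φ at (3, 2, 3) = (-26, 0, -1)
∇φ · a = (-26)(-2) + (0)(4) + (-1)(-2) = 54

54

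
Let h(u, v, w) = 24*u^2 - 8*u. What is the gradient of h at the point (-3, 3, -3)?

(-152, 0, 0)

∂h/∂u = 48*u - 8
∂h/∂v = 0
∂h/∂w = 0
∇h = (48*u - 8, 0, 0)
At (-3, 3, -3): (-152, 0, 0).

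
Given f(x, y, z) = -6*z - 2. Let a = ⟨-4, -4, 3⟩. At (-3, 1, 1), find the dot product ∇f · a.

∂f/∂x = 0
∂f/∂y = 0
∂f/∂z = -6
∇f at (-3, 1, 1) = (0, 0, -6)
∇f · a = (0)(-4) + (0)(-4) + (-6)(3) = -18

-18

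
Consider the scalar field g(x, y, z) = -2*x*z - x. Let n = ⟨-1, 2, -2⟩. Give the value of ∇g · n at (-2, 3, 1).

∂g/∂x = -2*z - 1
∂g/∂y = 0
∂g/∂z = -2*x
∇g at (-2, 3, 1) = (-3, 0, 4)
∇g · n = (-3)(-1) + (0)(2) + (4)(-2) = -5

-5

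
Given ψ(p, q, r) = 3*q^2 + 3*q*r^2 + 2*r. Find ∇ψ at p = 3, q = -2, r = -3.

(0, 15, 38)

∂ψ/∂p = 0
∂ψ/∂q = 6*q + 3*r^2
∂ψ/∂r = 6*q*r + 2
∇ψ = (0, 6*q + 3*r^2, 6*q*r + 2)
At (3, -2, -3): (0, 15, 38).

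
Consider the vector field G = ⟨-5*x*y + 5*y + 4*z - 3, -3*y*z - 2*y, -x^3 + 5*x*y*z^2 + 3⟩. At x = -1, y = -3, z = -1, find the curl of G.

(-14, 22, -10)

(∇×G)₁ = ∂G₃/∂y − ∂G₂/∂z = 5*x*z^2 + 3*y
(∇×G)₂ = ∂G₁/∂z − ∂G₃/∂x = 3*x^2 - 5*y*z^2 + 4
(∇×G)₃ = ∂G₂/∂x − ∂G₁/∂y = 5*x - 5
∇×G = (5*x*z^2 + 3*y, 3*x^2 - 5*y*z^2 + 4, 5*x - 5)
At (-1, -3, -1): (-14, 22, -10).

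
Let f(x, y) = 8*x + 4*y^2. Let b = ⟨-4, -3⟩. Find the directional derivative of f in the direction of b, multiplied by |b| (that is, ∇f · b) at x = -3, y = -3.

∂f/∂x = 8
∂f/∂y = 8*y
∇f at (-3, -3) = (8, -24)
∇f · b = (8)(-4) + (-24)(-3) = 40

40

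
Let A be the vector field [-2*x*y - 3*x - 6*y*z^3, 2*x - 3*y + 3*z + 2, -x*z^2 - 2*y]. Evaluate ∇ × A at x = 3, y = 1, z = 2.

(-5, -68, 56)

(∇×A)₁ = ∂A₃/∂y − ∂A₂/∂z = -5
(∇×A)₂ = ∂A₁/∂z − ∂A₃/∂x = -18*y*z^2 + z^2
(∇×A)₃ = ∂A₂/∂x − ∂A₁/∂y = 2*x + 6*z^3 + 2
∇×A = (-5, -18*y*z^2 + z^2, 2*x + 6*z^3 + 2)
At (3, 1, 2): (-5, -68, 56).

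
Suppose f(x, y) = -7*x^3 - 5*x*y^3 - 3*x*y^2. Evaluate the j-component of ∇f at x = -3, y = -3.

351

(∇f)_2 = ∂f/∂y = -15*x*y^2 - 6*x*y
At (-3, -3): 351.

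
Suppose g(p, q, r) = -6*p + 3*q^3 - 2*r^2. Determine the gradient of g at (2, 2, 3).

(-6, 36, -12)

∂g/∂p = -6
∂g/∂q = 9*q^2
∂g/∂r = -4*r
∇g = (-6, 9*q^2, -4*r)
At (2, 2, 3): (-6, 36, -12).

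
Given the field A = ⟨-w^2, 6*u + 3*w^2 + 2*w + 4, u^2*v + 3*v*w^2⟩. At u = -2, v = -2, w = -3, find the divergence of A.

∂A₁/∂u = 0
∂A₂/∂v = 0
∂A₃/∂w = 6*v*w
∇·A = 6*v*w
At (-2, -2, -3): 36.

36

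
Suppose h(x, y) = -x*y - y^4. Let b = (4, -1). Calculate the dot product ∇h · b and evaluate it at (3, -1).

∂h/∂x = -y
∂h/∂y = -x - 4*y^3
∇h at (3, -1) = (1, 1)
∇h · b = (1)(4) + (1)(-1) = 3

3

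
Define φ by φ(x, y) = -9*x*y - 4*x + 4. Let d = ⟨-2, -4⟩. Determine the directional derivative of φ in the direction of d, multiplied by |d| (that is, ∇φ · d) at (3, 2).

∂φ/∂x = -9*y - 4
∂φ/∂y = -9*x
∇φ at (3, 2) = (-22, -27)
∇φ · d = (-22)(-2) + (-27)(-4) = 152

152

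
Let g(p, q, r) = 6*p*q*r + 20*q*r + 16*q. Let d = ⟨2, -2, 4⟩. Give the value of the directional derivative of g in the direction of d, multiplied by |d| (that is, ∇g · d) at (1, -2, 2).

∂g/∂p = 6*q*r
∂g/∂q = 6*p*r + 20*r + 16
∂g/∂r = 6*p*q + 20*q
∇g at (1, -2, 2) = (-24, 68, -52)
∇g · d = (-24)(2) + (68)(-2) + (-52)(4) = -392

-392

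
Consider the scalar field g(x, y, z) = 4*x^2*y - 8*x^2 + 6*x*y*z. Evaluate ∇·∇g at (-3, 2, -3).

0

∂²g/∂x² = 8*(y - 2)
∂²g/∂y² = 0
∂²g/∂z² = 0
∇²g = 8*y - 16
At (-3, 2, -3): 0.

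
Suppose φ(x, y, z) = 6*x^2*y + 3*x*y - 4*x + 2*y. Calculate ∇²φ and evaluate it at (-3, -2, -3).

-24

∂²φ/∂x² = 12*y
∂²φ/∂y² = 0
∂²φ/∂z² = 0
∇²φ = 12*y
At (-3, -2, -3): -24.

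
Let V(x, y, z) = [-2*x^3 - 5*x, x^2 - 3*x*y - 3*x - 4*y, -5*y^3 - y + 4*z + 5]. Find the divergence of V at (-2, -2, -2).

-23

∂V₁/∂x = -6*x^2 - 5
∂V₂/∂y = -3*x - 4
∂V₃/∂z = 4
∇·V = -6*x^2 - 3*x - 5
At (-2, -2, -2): -23.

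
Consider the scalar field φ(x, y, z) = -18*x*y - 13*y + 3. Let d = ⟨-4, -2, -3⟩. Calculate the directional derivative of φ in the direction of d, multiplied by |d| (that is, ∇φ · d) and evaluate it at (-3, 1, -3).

∂φ/∂x = -18*y
∂φ/∂y = -18*x - 13
∂φ/∂z = 0
∇φ at (-3, 1, -3) = (-18, 41, 0)
∇φ · d = (-18)(-4) + (41)(-2) + (0)(-3) = -10

-10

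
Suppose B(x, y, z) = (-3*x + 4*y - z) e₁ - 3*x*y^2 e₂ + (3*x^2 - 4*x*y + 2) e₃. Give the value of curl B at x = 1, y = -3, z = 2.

(-4, -19, -31)

(∇×B)₁ = ∂B₃/∂y − ∂B₂/∂z = -4*x
(∇×B)₂ = ∂B₁/∂z − ∂B₃/∂x = -6*x + 4*y - 1
(∇×B)₃ = ∂B₂/∂x − ∂B₁/∂y = -3*y^2 - 4
∇×B = (-4*x, -6*x + 4*y - 1, -3*y^2 - 4)
At (1, -3, 2): (-4, -19, -31).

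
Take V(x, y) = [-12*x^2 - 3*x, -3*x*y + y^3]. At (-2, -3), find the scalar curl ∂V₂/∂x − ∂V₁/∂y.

9

∂V₂/∂x = -3*y
∂V₁/∂y = 0
Scalar curl = -3*y
At (-2, -3): 9.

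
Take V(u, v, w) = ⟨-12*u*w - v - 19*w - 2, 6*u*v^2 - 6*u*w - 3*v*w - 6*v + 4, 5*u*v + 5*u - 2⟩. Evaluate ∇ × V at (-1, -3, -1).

(-20, 3, 61)

(∇×V)₁ = ∂V₃/∂v − ∂V₂/∂w = 11*u + 3*v
(∇×V)₂ = ∂V₁/∂w − ∂V₃/∂u = -12*u - 5*v - 24
(∇×V)₃ = ∂V₂/∂u − ∂V₁/∂v = 6*v^2 - 6*w + 1
∇×V = (11*u + 3*v, -12*u - 5*v - 24, 6*v^2 - 6*w + 1)
At (-1, -3, -1): (-20, 3, 61).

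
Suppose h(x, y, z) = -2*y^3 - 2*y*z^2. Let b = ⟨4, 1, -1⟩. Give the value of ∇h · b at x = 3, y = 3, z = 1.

∂h/∂x = 0
∂h/∂y = -6*y^2 - 2*z^2
∂h/∂z = -4*y*z
∇h at (3, 3, 1) = (0, -56, -12)
∇h · b = (0)(4) + (-56)(1) + (-12)(-1) = -44

-44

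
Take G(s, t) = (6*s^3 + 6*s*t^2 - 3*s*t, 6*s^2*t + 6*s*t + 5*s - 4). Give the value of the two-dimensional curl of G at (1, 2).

∂G₂/∂s = 12*s*t + 6*t + 5
∂G₁/∂t = 12*s*t - 3*s
Scalar curl = 3*s + 6*t + 5
At (1, 2): 20.

20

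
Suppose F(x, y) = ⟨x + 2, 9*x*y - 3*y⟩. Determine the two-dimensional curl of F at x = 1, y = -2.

-18

∂F₂/∂x = 9*y
∂F₁/∂y = 0
Scalar curl = 9*y
At (1, -2): -18.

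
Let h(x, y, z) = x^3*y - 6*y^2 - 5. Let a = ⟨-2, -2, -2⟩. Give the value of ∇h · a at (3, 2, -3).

-114

∂h/∂x = 3*x^2*y
∂h/∂y = x^3 - 12*y
∂h/∂z = 0
∇h at (3, 2, -3) = (54, 3, 0)
∇h · a = (54)(-2) + (3)(-2) + (0)(-2) = -114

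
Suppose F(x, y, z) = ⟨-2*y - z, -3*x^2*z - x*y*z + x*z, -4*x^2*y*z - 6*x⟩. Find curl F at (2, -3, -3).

(∇×F)₁ = ∂F₃/∂y − ∂F₂/∂z = -4*x^2*z + 3*x^2 + x*y - x
(∇×F)₂ = ∂F₁/∂z − ∂F₃/∂x = 8*x*y*z + 5
(∇×F)₃ = ∂F₂/∂x − ∂F₁/∂y = -6*x*z - y*z + z + 2
∇×F = (-4*x^2*z + 3*x^2 + x*y - x, 8*x*y*z + 5, -6*x*z - y*z + z + 2)
At (2, -3, -3): (52, 149, 26).

(52, 149, 26)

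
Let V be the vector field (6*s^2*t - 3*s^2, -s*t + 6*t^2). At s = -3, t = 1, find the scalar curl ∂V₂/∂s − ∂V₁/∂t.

∂V₂/∂s = -t
∂V₁/∂t = 6*s^2
Scalar curl = -6*s^2 - t
At (-3, 1): -55.

-55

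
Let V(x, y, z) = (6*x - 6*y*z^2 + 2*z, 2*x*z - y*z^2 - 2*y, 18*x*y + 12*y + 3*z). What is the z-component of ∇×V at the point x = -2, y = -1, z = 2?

(∇×V)_3 = ∂V₂/∂x − ∂V₁/∂y
= 2*z − (-6*z^2)
= 6*z^2 + 2*z
At (-2, -1, 2): 28.

28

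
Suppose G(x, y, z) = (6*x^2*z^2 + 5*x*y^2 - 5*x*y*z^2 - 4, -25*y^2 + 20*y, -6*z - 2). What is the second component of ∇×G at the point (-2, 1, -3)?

(∇×G)_2 = ∂G₁/∂z − ∂G₃/∂x
= 12*x^2*z - 10*x*y*z − (0)
= 12*x^2*z - 10*x*y*z
At (-2, 1, -3): -204.

-204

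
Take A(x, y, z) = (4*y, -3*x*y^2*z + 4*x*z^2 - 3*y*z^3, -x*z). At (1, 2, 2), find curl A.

(∇×A)₁ = ∂A₃/∂y − ∂A₂/∂z = 3*x*y^2 - 8*x*z + 9*y*z^2
(∇×A)₂ = ∂A₁/∂z − ∂A₃/∂x = z
(∇×A)₃ = ∂A₂/∂x − ∂A₁/∂y = -3*y^2*z + 4*z^2 - 4
∇×A = (3*x*y^2 - 8*x*z + 9*y*z^2, z, -3*y^2*z + 4*z^2 - 4)
At (1, 2, 2): (68, 2, -12).

(68, 2, -12)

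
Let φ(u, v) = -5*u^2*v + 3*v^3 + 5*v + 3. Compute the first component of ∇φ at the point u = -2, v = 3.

60

(∇φ)_1 = ∂φ/∂u = -10*u*v
At (-2, 3): 60.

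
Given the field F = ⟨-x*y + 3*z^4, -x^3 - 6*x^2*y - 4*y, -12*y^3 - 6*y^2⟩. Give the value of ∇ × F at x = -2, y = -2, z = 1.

(-120, 12, -62)

(∇×F)₁ = ∂F₃/∂y − ∂F₂/∂z = -36*y^2 - 12*y
(∇×F)₂ = ∂F₁/∂z − ∂F₃/∂x = 12*z^3
(∇×F)₃ = ∂F₂/∂x − ∂F₁/∂y = -3*x^2 - 12*x*y + x
∇×F = (-36*y^2 - 12*y, 12*z^3, -3*x^2 - 12*x*y + x)
At (-2, -2, 1): (-120, 12, -62).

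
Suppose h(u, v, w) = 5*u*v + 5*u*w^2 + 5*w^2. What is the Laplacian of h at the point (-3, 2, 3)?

-20

∂²h/∂u² = 0
∂²h/∂v² = 0
∂²h/∂w² = 10*(u + 1)
∇²h = 10*u + 10
At (-3, 2, 3): -20.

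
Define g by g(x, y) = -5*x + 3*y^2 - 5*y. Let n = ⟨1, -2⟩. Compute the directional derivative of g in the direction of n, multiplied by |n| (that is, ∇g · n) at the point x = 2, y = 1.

-7

∂g/∂x = -5
∂g/∂y = 6*y - 5
∇g at (2, 1) = (-5, 1)
∇g · n = (-5)(1) + (1)(-2) = -7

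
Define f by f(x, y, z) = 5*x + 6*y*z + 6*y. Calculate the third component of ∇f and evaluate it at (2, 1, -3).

(∇f)_3 = ∂f/∂z = 6*y
At (2, 1, -3): 6.

6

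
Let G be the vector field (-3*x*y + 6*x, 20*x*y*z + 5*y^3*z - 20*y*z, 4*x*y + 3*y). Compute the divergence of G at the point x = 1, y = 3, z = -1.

∂G₁/∂x = -3*y + 6
∂G₂/∂y = 20*x*z + 15*y^2*z - 20*z
∂G₃/∂z = 0
∇·G = 20*x*z + 15*y^2*z - 3*y - 20*z + 6
At (1, 3, -1): -138.

-138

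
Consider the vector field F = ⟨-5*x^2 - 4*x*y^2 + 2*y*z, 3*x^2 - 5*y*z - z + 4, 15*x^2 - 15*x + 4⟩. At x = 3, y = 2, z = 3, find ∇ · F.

-61

∂F₁/∂x = -10*x - 4*y^2
∂F₂/∂y = -5*z
∂F₃/∂z = 0
∇·F = -10*x - 4*y^2 - 5*z
At (3, 2, 3): -61.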